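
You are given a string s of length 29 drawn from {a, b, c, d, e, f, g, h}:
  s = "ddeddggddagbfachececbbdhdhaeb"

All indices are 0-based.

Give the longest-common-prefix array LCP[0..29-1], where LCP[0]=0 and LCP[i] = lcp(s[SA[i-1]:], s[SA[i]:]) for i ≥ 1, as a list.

[0, 1, 1, 0, 1, 1, 1, 0, 1, 1, 0, 1, 2, 2, 1, 1, 1, 2, 0, 1, 2, 1, 0, 0, 1, 1, 0, 1, 1]

rank | idx | suffix
   0 |  13 | achececbbdhdhaeb
   1 |  26 | aeb
   2 |   9 | agbfachececbbdhdhaeb
   3 |  28 | b
   4 |  20 | bbdhdhaeb
   5 |  21 | bdhdhaeb
   6 |  11 | bfachececbbdhdhaeb
   7 |  19 | cbbdhdhaeb
   8 |  17 | cecbbdhdhaeb
   9 |  14 | chececbbdhdhaeb
  10 |   8 | dagbfachececbbdhdhaeb
  11 |   7 | ddagbfachececbbdhdhaeb
  12 |   0 | ddeddggddagbfachececbbdhdhaeb
  13 |   3 | ddggddagbfachececbbdhdhaeb
  14 |   1 | deddggddagbfachececbbdhdhaeb
  15 |   4 | dggddagbfachececbbdhdhaeb
  16 |  24 | dhaeb
  17 |  22 | dhdhaeb
  18 |  27 | eb
  19 |  18 | ecbbdhdhaeb
  20 |  16 | ececbbdhdhaeb
  21 |   2 | eddggddagbfachececbbdhdhaeb
  22 |  12 | fachececbbdhdhaeb
  23 |  10 | gbfachececbbdhdhaeb
  24 |   6 | gddagbfachececbbdhdhaeb
  25 |   5 | ggddagbfachececbbdhdhaeb
  26 |  25 | haeb
  27 |  23 | hdhaeb
  28 |  15 | hececbbdhdhaeb

SA = [13, 26, 9, 28, 20, 21, 11, 19, 17, 14, 8, 7, 0, 3, 1, 4, 24, 22, 27, 18, 16, 2, 12, 10, 6, 5, 25, 23, 15]
i: (SA[i-1],SA[i]) lcp shared
  1: (13,26) 1 'a'
  2: (26,9) 1 'a'
  3: (9,28) 0 ''
  4: (28,20) 1 'b'
  5: (20,21) 1 'b'
  6: (21,11) 1 'b'
  7: (11,19) 0 ''
  8: (19,17) 1 'c'
  9: (17,14) 1 'c'
  10: (14,8) 0 ''
  11: (8,7) 1 'd'
  12: (7,0) 2 'dd'
  13: (0,3) 2 'dd'
  14: (3,1) 1 'd'
  15: (1,4) 1 'd'
  16: (4,24) 1 'd'
  17: (24,22) 2 'dh'
  18: (22,27) 0 ''
  19: (27,18) 1 'e'
  20: (18,16) 2 'ec'
  21: (16,2) 1 'e'
  22: (2,12) 0 ''
  23: (12,10) 0 ''
  24: (10,6) 1 'g'
  25: (6,5) 1 'g'
  26: (5,25) 0 ''
  27: (25,23) 1 'h'
  28: (23,15) 1 'h'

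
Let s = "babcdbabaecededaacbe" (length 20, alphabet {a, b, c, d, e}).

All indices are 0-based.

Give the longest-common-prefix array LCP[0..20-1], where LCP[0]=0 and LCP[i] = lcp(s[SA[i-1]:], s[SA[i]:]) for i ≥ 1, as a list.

[0, 1, 2, 1, 1, 0, 3, 2, 1, 1, 0, 1, 1, 0, 1, 1, 0, 1, 1, 2]

sorted suffixes:
  #0 SA[0]=15  'aacbe'
  #1 SA[1]=6  'abaecededaacbe'
  #2 SA[2]=1  'abcdbabaecededaacbe'
  #3 SA[3]=16  'acbe'
  #4 SA[4]=8  'aecededaacbe'
  #5 SA[5]=5  'babaecededaacbe'
  #6 SA[6]=0  'babcdbabaecededaacbe'
  #7 SA[7]=7  'baecededaacbe'
  #8 SA[8]=2  'bcdbabaecededaacbe'
  #9 SA[9]=18  'be'
  #10 SA[10]=17  'cbe'
  #11 SA[11]=3  'cdbabaecededaacbe'
  #12 SA[12]=10  'cededaacbe'
  #13 SA[13]=14  'daacbe'
  #14 SA[14]=4  'dbabaecededaacbe'
  #15 SA[15]=12  'dedaacbe'
  #16 SA[16]=19  'e'
  #17 SA[17]=9  'ecededaacbe'
  #18 SA[18]=13  'edaacbe'
  #19 SA[19]=11  'ededaacbe'

SA = [15, 6, 1, 16, 8, 5, 0, 7, 2, 18, 17, 3, 10, 14, 4, 12, 19, 9, 13, 11]
[i] adj suffixes → lcp
  [1] 15/6 → 1 ('a')
  [2] 6/1 → 2 ('ab')
  [3] 1/16 → 1 ('a')
  [4] 16/8 → 1 ('a')
  [5] 8/5 → 0 ('')
  [6] 5/0 → 3 ('bab')
  [7] 0/7 → 2 ('ba')
  [8] 7/2 → 1 ('b')
  [9] 2/18 → 1 ('b')
  [10] 18/17 → 0 ('')
  [11] 17/3 → 1 ('c')
  [12] 3/10 → 1 ('c')
  [13] 10/14 → 0 ('')
  [14] 14/4 → 1 ('d')
  [15] 4/12 → 1 ('d')
  [16] 12/19 → 0 ('')
  [17] 19/9 → 1 ('e')
  [18] 9/13 → 1 ('e')
  [19] 13/11 → 2 ('ed')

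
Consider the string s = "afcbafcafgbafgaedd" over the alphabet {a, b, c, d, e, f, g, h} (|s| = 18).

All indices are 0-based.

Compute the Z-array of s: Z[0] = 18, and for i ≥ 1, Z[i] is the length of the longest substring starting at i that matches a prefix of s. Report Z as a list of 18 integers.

Z[0]=18
i=1: fresh scan; Z[1]=0
i=2: fresh scan; Z[2]=0
i=3: fresh scan; Z[3]=0
i=4: fresh scan; Z[4]=3 scan→box=[4,7)
i=5: min(r-i=2, Z[1]=0)=0; Z[5]=0
i=6: min(r-i=1, Z[2]=0)=0; Z[6]=0
i=7: fresh scan; Z[7]=2 scan→box=[7,9)
i=8: min(r-i=1, Z[1]=0)=0; Z[8]=0
i=9: fresh scan; Z[9]=0
i=10: fresh scan; Z[10]=0
i=11: fresh scan; Z[11]=2 scan→box=[11,13)
i=12: min(r-i=1, Z[1]=0)=0; Z[12]=0
i=13: fresh scan; Z[13]=0
i=14: fresh scan; Z[14]=1 scan→box=[14,15)
i=15: fresh scan; Z[15]=0
i=16: fresh scan; Z[16]=0
i=17: fresh scan; Z[17]=0

[18, 0, 0, 0, 3, 0, 0, 2, 0, 0, 0, 2, 0, 0, 1, 0, 0, 0]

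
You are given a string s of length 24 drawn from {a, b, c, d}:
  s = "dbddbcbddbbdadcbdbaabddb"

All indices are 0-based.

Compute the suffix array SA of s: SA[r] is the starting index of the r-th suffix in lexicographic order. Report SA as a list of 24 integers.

[18, 19, 12, 23, 17, 9, 4, 10, 15, 20, 6, 1, 14, 5, 11, 22, 16, 8, 3, 0, 13, 21, 7, 2]

sorted suffixes:
  #0 SA[0]=18  'aabddb'
  #1 SA[1]=19  'abddb'
  #2 SA[2]=12  'adcbdbaabddb'
  #3 SA[3]=23  'b'
  #4 SA[4]=17  'baabddb'
  #5 SA[5]=9  'bbdadcbdbaabddb'
  #6 SA[6]=4  'bcbddbbdadcbdbaabddb'
  #7 SA[7]=10  'bdadcbdbaabddb'
  #8 SA[8]=15  'bdbaabddb'
  #9 SA[9]=20  'bddb'
  #10 SA[10]=6  'bddbbdadcbdbaabddb'
  #11 SA[11]=1  'bddbcbddbbdadcbdbaabddb'
  #12 SA[12]=14  'cbdbaabddb'
  #13 SA[13]=5  'cbddbbdadcbdbaabddb'
  #14 SA[14]=11  'dadcbdbaabddb'
  #15 SA[15]=22  'db'
  #16 SA[16]=16  'dbaabddb'
  #17 SA[17]=8  'dbbdadcbdbaabddb'
  #18 SA[18]=3  'dbcbddbbdadcbdbaabddb'
  #19 SA[19]=0  'dbddbcbddbbdadcbdbaabddb'
  #20 SA[20]=13  'dcbdbaabddb'
  #21 SA[21]=21  'ddb'
  #22 SA[22]=7  'ddbbdadcbdbaabddb'
  #23 SA[23]=2  'ddbcbddbbdadcbdbaabddb'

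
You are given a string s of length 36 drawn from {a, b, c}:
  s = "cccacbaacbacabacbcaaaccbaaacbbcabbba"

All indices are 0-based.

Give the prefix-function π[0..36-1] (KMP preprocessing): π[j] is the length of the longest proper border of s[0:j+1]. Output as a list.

[0, 1, 2, 0, 1, 0, 0, 0, 1, 0, 0, 1, 0, 0, 0, 1, 0, 1, 0, 0, 0, 1, 2, 0, 0, 0, 0, 1, 0, 0, 1, 0, 0, 0, 0, 0]

π[0] = 0
j=1 s[j]='c': π[1]=1 (border 'c')
j=2 s[j]='c': π[2]=2 (border 'cc')
j=3 s[j]='a': k: 2→1→0; π[3]=0 (border '')
j=4 s[j]='c': π[4]=1 (border 'c')
j=5 s[j]='b': k: 1→0; π[5]=0 (border '')
j=6 s[j]='a': π[6]=0 (border '')
j=7 s[j]='a': π[7]=0 (border '')
j=8 s[j]='c': π[8]=1 (border 'c')
j=9 s[j]='b': k: 1→0; π[9]=0 (border '')
j=10 s[j]='a': π[10]=0 (border '')
j=11 s[j]='c': π[11]=1 (border 'c')
j=12 s[j]='a': k: 1→0; π[12]=0 (border '')
j=13 s[j]='b': π[13]=0 (border '')
j=14 s[j]='a': π[14]=0 (border '')
j=15 s[j]='c': π[15]=1 (border 'c')
j=16 s[j]='b': k: 1→0; π[16]=0 (border '')
j=17 s[j]='c': π[17]=1 (border 'c')
j=18 s[j]='a': k: 1→0; π[18]=0 (border '')
j=19 s[j]='a': π[19]=0 (border '')
j=20 s[j]='a': π[20]=0 (border '')
j=21 s[j]='c': π[21]=1 (border 'c')
j=22 s[j]='c': π[22]=2 (border 'cc')
j=23 s[j]='b': k: 2→1→0; π[23]=0 (border '')
j=24 s[j]='a': π[24]=0 (border '')
j=25 s[j]='a': π[25]=0 (border '')
j=26 s[j]='a': π[26]=0 (border '')
j=27 s[j]='c': π[27]=1 (border 'c')
j=28 s[j]='b': k: 1→0; π[28]=0 (border '')
j=29 s[j]='b': π[29]=0 (border '')
j=30 s[j]='c': π[30]=1 (border 'c')
j=31 s[j]='a': k: 1→0; π[31]=0 (border '')
j=32 s[j]='b': π[32]=0 (border '')
j=33 s[j]='b': π[33]=0 (border '')
j=34 s[j]='b': π[34]=0 (border '')
j=35 s[j]='a': π[35]=0 (border '')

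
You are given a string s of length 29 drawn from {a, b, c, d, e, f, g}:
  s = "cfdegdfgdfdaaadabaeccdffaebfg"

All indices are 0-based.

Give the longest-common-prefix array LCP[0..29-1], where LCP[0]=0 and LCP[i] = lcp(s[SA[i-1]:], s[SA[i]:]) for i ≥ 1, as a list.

[0, 2, 1, 1, 1, 2, 0, 1, 0, 1, 1, 0, 2, 1, 1, 2, 2, 0, 1, 1, 0, 1, 2, 1, 1, 2, 0, 1, 3]

rank→(start, suffix):
  0 → (11, 'aaadabaeccdffaebfg')
  1 → (12, 'aadabaeccdffaebfg')
  2 → (15, 'abaeccdffaebfg')
  3 → (13, 'adabaeccdffaebfg')
  4 → (24, 'aebfg')
  5 → (17, 'aeccdffaebfg')
  6 → (16, 'baeccdffaebfg')
  7 → (26, 'bfg')
  8 → (19, 'ccdffaebfg')
  9 → (20, 'cdffaebfg')
  10 → (0, 'cfdegdfgdfdaaadabaeccdffaebfg')
  11 → (10, 'daaadabaeccdffaebfg')
  12 → (14, 'dabaeccdffaebfg')
  13 → (2, 'degdfgdfdaaadabaeccdffaebfg')
  14 → (8, 'dfdaaadabaeccdffaebfg')
  15 → (21, 'dffaebfg')
  16 → (5, 'dfgdfdaaadabaeccdffaebfg')
  17 → (25, 'ebfg')
  18 → (18, 'eccdffaebfg')
  19 → (3, 'egdfgdfdaaadabaeccdffaebfg')
  20 → (23, 'faebfg')
  21 → (9, 'fdaaadabaeccdffaebfg')
  22 → (1, 'fdegdfgdfdaaadabaeccdffaebfg')
  23 → (22, 'ffaebfg')
  24 → (27, 'fg')
  25 → (6, 'fgdfdaaadabaeccdffaebfg')
  26 → (28, 'g')
  27 → (7, 'gdfdaaadabaeccdffaebfg')
  28 → (4, 'gdfgdfdaaadabaeccdffaebfg')

SA = [11, 12, 15, 13, 24, 17, 16, 26, 19, 20, 0, 10, 14, 2, 8, 21, 5, 25, 18, 3, 23, 9, 1, 22, 27, 6, 28, 7, 4]
i: (SA[i-1],SA[i]) lcp shared
  1: (11,12) 2 'aa'
  2: (12,15) 1 'a'
  3: (15,13) 1 'a'
  4: (13,24) 1 'a'
  5: (24,17) 2 'ae'
  6: (17,16) 0 ''
  7: (16,26) 1 'b'
  8: (26,19) 0 ''
  9: (19,20) 1 'c'
  10: (20,0) 1 'c'
  11: (0,10) 0 ''
  12: (10,14) 2 'da'
  13: (14,2) 1 'd'
  14: (2,8) 1 'd'
  15: (8,21) 2 'df'
  16: (21,5) 2 'df'
  17: (5,25) 0 ''
  18: (25,18) 1 'e'
  19: (18,3) 1 'e'
  20: (3,23) 0 ''
  21: (23,9) 1 'f'
  22: (9,1) 2 'fd'
  23: (1,22) 1 'f'
  24: (22,27) 1 'f'
  25: (27,6) 2 'fg'
  26: (6,28) 0 ''
  27: (28,7) 1 'g'
  28: (7,4) 3 'gdf'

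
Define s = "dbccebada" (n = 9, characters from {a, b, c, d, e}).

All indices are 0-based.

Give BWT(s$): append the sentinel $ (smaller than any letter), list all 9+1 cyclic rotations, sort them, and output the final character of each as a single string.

adbedbca$c

rank  rotation    last
    0  $dbccebada  a
    1  a$dbccebad  d
    2  ada$dbcceb  b
    3  bada$dbcce  e
    4  bccebada$d  d
    5  ccebada$db  b
    6  cebada$dbc  c
    7  da$dbcceba  a
    8  dbccebada$  $
    9  ebada$dbcc  c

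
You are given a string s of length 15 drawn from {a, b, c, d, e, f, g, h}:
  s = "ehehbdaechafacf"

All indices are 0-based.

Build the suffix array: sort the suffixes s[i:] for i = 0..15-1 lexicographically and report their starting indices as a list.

[12, 6, 10, 4, 13, 8, 5, 7, 2, 0, 14, 11, 9, 3, 1]

rank→(start, suffix):
  0 → (12, 'acf')
  1 → (6, 'aechafacf')
  2 → (10, 'afacf')
  3 → (4, 'bdaechafacf')
  4 → (13, 'cf')
  5 → (8, 'chafacf')
  6 → (5, 'daechafacf')
  7 → (7, 'echafacf')
  8 → (2, 'ehbdaechafacf')
  9 → (0, 'ehehbdaechafacf')
  10 → (14, 'f')
  11 → (11, 'facf')
  12 → (9, 'hafacf')
  13 → (3, 'hbdaechafacf')
  14 → (1, 'hehbdaechafacf')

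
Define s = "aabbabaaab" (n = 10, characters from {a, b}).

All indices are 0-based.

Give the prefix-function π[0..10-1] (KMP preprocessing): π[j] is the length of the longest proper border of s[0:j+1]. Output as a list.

π[0] = 0
j=1 s[j]='a': π[1]=1 (border 'a')
j=2 s[j]='b': k: 1→0; π[2]=0 (border '')
j=3 s[j]='b': π[3]=0 (border '')
j=4 s[j]='a': π[4]=1 (border 'a')
j=5 s[j]='b': k: 1→0; π[5]=0 (border '')
j=6 s[j]='a': π[6]=1 (border 'a')
j=7 s[j]='a': π[7]=2 (border 'aa')
j=8 s[j]='a': k: 2→1; π[8]=2 (border 'aa')
j=9 s[j]='b': π[9]=3 (border 'aab')

[0, 1, 0, 0, 1, 0, 1, 2, 2, 3]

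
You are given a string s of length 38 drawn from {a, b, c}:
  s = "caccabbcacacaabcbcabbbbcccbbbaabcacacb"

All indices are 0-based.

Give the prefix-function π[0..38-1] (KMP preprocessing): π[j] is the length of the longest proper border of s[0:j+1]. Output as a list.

[0, 0, 1, 1, 2, 0, 0, 1, 2, 3, 2, 3, 2, 0, 0, 1, 0, 1, 2, 0, 0, 0, 0, 1, 1, 1, 0, 0, 0, 0, 0, 0, 1, 2, 3, 2, 3, 0]

π[0] = 0
j=1 s[j]='a': π[1]=0 (border '')
j=2 s[j]='c': π[2]=1 (border 'c')
j=3 s[j]='c': k: 1→0; π[3]=1 (border 'c')
j=4 s[j]='a': π[4]=2 (border 'ca')
j=5 s[j]='b': k: 2→0; π[5]=0 (border '')
j=6 s[j]='b': π[6]=0 (border '')
j=7 s[j]='c': π[7]=1 (border 'c')
j=8 s[j]='a': π[8]=2 (border 'ca')
j=9 s[j]='c': π[9]=3 (border 'cac')
j=10 s[j]='a': k: 3→1; π[10]=2 (border 'ca')
j=11 s[j]='c': π[11]=3 (border 'cac')
j=12 s[j]='a': k: 3→1; π[12]=2 (border 'ca')
j=13 s[j]='a': k: 2→0; π[13]=0 (border '')
j=14 s[j]='b': π[14]=0 (border '')
j=15 s[j]='c': π[15]=1 (border 'c')
j=16 s[j]='b': k: 1→0; π[16]=0 (border '')
j=17 s[j]='c': π[17]=1 (border 'c')
j=18 s[j]='a': π[18]=2 (border 'ca')
j=19 s[j]='b': k: 2→0; π[19]=0 (border '')
j=20 s[j]='b': π[20]=0 (border '')
j=21 s[j]='b': π[21]=0 (border '')
j=22 s[j]='b': π[22]=0 (border '')
j=23 s[j]='c': π[23]=1 (border 'c')
j=24 s[j]='c': k: 1→0; π[24]=1 (border 'c')
j=25 s[j]='c': k: 1→0; π[25]=1 (border 'c')
j=26 s[j]='b': k: 1→0; π[26]=0 (border '')
j=27 s[j]='b': π[27]=0 (border '')
j=28 s[j]='b': π[28]=0 (border '')
j=29 s[j]='a': π[29]=0 (border '')
j=30 s[j]='a': π[30]=0 (border '')
j=31 s[j]='b': π[31]=0 (border '')
j=32 s[j]='c': π[32]=1 (border 'c')
j=33 s[j]='a': π[33]=2 (border 'ca')
j=34 s[j]='c': π[34]=3 (border 'cac')
j=35 s[j]='a': k: 3→1; π[35]=2 (border 'ca')
j=36 s[j]='c': π[36]=3 (border 'cac')
j=37 s[j]='b': k: 3→1→0; π[37]=0 (border '')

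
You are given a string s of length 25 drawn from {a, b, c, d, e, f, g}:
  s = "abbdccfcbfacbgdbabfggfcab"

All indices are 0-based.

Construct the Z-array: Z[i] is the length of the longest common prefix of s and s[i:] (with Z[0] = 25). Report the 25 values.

[25, 0, 0, 0, 0, 0, 0, 0, 0, 0, 1, 0, 0, 0, 0, 0, 2, 0, 0, 0, 0, 0, 0, 2, 0]

Z[0]=25
i=1: i≥r, start 0; Z[1]=0
i=2: i≥r, start 0; Z[2]=0
i=3: i≥r, start 0; Z[3]=0
i=4: i≥r, start 0; Z[4]=0
i=5: i≥r, start 0; Z[5]=0
i=6: i≥r, start 0; Z[6]=0
i=7: i≥r, start 0; Z[7]=0
i=8: i≥r, start 0; Z[8]=0
i=9: i≥r, start 0; Z[9]=0
i=10: i≥r, start 0; Z[10]=1 extend→box=[10,11)
i=11: i≥r, start 0; Z[11]=0
i=12: i≥r, start 0; Z[12]=0
i=13: i≥r, start 0; Z[13]=0
i=14: i≥r, start 0; Z[14]=0
i=15: i≥r, start 0; Z[15]=0
i=16: i≥r, start 0; Z[16]=2 extend→box=[16,18)
i=17: min(r-i=1, Z[1]=0)=0; Z[17]=0
i=18: i≥r, start 0; Z[18]=0
i=19: i≥r, start 0; Z[19]=0
i=20: i≥r, start 0; Z[20]=0
i=21: i≥r, start 0; Z[21]=0
i=22: i≥r, start 0; Z[22]=0
i=23: i≥r, start 0; Z[23]=2 extend→box=[23,25)
i=24: min(r-i=1, Z[1]=0)=0; Z[24]=0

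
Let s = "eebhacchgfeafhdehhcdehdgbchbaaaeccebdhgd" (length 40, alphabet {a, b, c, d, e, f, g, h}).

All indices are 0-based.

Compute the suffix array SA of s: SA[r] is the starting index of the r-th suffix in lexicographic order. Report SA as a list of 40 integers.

rank→(start, suffix):
  0 → (28, 'aaaeccebdhgd')
  1 → (29, 'aaeccebdhgd')
  2 → (4, 'acchgfeafhdehhcdehdgbchbaaaeccebdhgd')
  3 → (30, 'aeccebdhgd')
  4 → (11, 'afhdehhcdehdgbchbaaaeccebdhgd')
  5 → (27, 'baaaeccebdhgd')
  6 → (24, 'bchbaaaeccebdhgd')
  7 → (35, 'bdhgd')
  8 → (2, 'bhacchgfeafhdehhcdehdgbchbaaaeccebdhgd')
  9 → (32, 'ccebdhgd')
  10 → (5, 'cchgfeafhdehhcdehdgbchbaaaeccebdhgd')
  11 → (18, 'cdehdgbchbaaaeccebdhgd')
  12 → (33, 'cebdhgd')
  13 → (25, 'chbaaaeccebdhgd')
  14 → (6, 'chgfeafhdehhcdehdgbchbaaaeccebdhgd')
  15 → (39, 'd')
  16 → (19, 'dehdgbchbaaaeccebdhgd')
  17 → (14, 'dehhcdehdgbchbaaaeccebdhgd')
  18 → (22, 'dgbchbaaaeccebdhgd')
  19 → (36, 'dhgd')
  20 → (10, 'eafhdehhcdehdgbchbaaaeccebdhgd')
  21 → (34, 'ebdhgd')
  22 → (1, 'ebhacchgfeafhdehhcdehdgbchbaaaeccebdhgd')
  23 → (31, 'eccebdhgd')
  24 → (0, 'eebhacchgfeafhdehhcdehdgbchbaaaeccebdhgd')
  25 → (20, 'ehdgbchbaaaeccebdhgd')
  26 → (15, 'ehhcdehdgbchbaaaeccebdhgd')
  27 → (9, 'feafhdehhcdehdgbchbaaaeccebdhgd')
  28 → (12, 'fhdehhcdehdgbchbaaaeccebdhgd')
  29 → (23, 'gbchbaaaeccebdhgd')
  30 → (38, 'gd')
  31 → (8, 'gfeafhdehhcdehdgbchbaaaeccebdhgd')
  32 → (3, 'hacchgfeafhdehhcdehdgbchbaaaeccebdhgd')
  33 → (26, 'hbaaaeccebdhgd')
  34 → (17, 'hcdehdgbchbaaaeccebdhgd')
  35 → (13, 'hdehhcdehdgbchbaaaeccebdhgd')
  36 → (21, 'hdgbchbaaaeccebdhgd')
  37 → (37, 'hgd')
  38 → (7, 'hgfeafhdehhcdehdgbchbaaaeccebdhgd')
  39 → (16, 'hhcdehdgbchbaaaeccebdhgd')

[28, 29, 4, 30, 11, 27, 24, 35, 2, 32, 5, 18, 33, 25, 6, 39, 19, 14, 22, 36, 10, 34, 1, 31, 0, 20, 15, 9, 12, 23, 38, 8, 3, 26, 17, 13, 21, 37, 7, 16]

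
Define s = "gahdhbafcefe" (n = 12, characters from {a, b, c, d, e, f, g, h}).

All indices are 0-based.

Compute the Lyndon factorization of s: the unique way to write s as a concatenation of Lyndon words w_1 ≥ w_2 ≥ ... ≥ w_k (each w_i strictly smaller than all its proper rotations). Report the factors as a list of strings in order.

emit factor 1: 'g' (i=0, period=1)
emit factor 2: 'ahdhb' (i=1, period=5)
emit factor 3: 'afcefe' (i=6, period=6)

["g", "ahdhb", "afcefe"]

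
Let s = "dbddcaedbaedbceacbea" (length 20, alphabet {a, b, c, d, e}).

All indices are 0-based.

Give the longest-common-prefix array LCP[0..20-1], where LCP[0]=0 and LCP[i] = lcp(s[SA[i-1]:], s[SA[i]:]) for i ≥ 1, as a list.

[0, 1, 1, 4, 0, 1, 1, 1, 0, 1, 1, 0, 2, 2, 1, 1, 0, 2, 1, 3]

rank | idx | suffix
   0 |  19 | a
   1 |  15 | acbea
   2 |   5 | aedbaedbceacbea
   3 |   9 | aedbceacbea
   4 |   8 | baedbceacbea
   5 |  12 | bceacbea
   6 |   1 | bddcaedbaedbceacbea
   7 |  17 | bea
   8 |   4 | caedbaedbceacbea
   9 |  16 | cbea
  10 |  13 | ceacbea
  11 |   7 | dbaedbceacbea
  12 |  11 | dbceacbea
  13 |   0 | dbddcaedbaedbceacbea
  14 |   3 | dcaedbaedbceacbea
  15 |   2 | ddcaedbaedbceacbea
  16 |  18 | ea
  17 |  14 | eacbea
  18 |   6 | edbaedbceacbea
  19 |  10 | edbceacbea

SA = [19, 15, 5, 9, 8, 12, 1, 17, 4, 16, 13, 7, 11, 0, 3, 2, 18, 14, 6, 10]
[i] adj suffixes → lcp
  [1] 19/15 → 1 ('a')
  [2] 15/5 → 1 ('a')
  [3] 5/9 → 4 ('aedb')
  [4] 9/8 → 0 ('')
  [5] 8/12 → 1 ('b')
  [6] 12/1 → 1 ('b')
  [7] 1/17 → 1 ('b')
  [8] 17/4 → 0 ('')
  [9] 4/16 → 1 ('c')
  [10] 16/13 → 1 ('c')
  [11] 13/7 → 0 ('')
  [12] 7/11 → 2 ('db')
  [13] 11/0 → 2 ('db')
  [14] 0/3 → 1 ('d')
  [15] 3/2 → 1 ('d')
  [16] 2/18 → 0 ('')
  [17] 18/14 → 2 ('ea')
  [18] 14/6 → 1 ('e')
  [19] 6/10 → 3 ('edb')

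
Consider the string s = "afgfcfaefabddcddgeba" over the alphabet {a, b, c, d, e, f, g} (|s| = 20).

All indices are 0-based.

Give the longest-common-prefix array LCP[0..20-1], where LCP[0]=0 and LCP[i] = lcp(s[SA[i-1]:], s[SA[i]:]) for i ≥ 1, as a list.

sorted suffixes:
  #0 SA[0]=19  'a'
  #1 SA[1]=9  'abddcddgeba'
  #2 SA[2]=6  'aefabddcddgeba'
  #3 SA[3]=0  'afgfcfaefabddcddgeba'
  #4 SA[4]=18  'ba'
  #5 SA[5]=10  'bddcddgeba'
  #6 SA[6]=13  'cddgeba'
  #7 SA[7]=4  'cfaefabddcddgeba'
  #8 SA[8]=12  'dcddgeba'
  #9 SA[9]=11  'ddcddgeba'
  #10 SA[10]=14  'ddgeba'
  #11 SA[11]=15  'dgeba'
  #12 SA[12]=17  'eba'
  #13 SA[13]=7  'efabddcddgeba'
  #14 SA[14]=8  'fabddcddgeba'
  #15 SA[15]=5  'faefabddcddgeba'
  #16 SA[16]=3  'fcfaefabddcddgeba'
  #17 SA[17]=1  'fgfcfaefabddcddgeba'
  #18 SA[18]=16  'geba'
  #19 SA[19]=2  'gfcfaefabddcddgeba'

SA = [19, 9, 6, 0, 18, 10, 13, 4, 12, 11, 14, 15, 17, 7, 8, 5, 3, 1, 16, 2]
[i] adj suffixes → lcp
  [1] 19/9 → 1 ('a')
  [2] 9/6 → 1 ('a')
  [3] 6/0 → 1 ('a')
  [4] 0/18 → 0 ('')
  [5] 18/10 → 1 ('b')
  [6] 10/13 → 0 ('')
  [7] 13/4 → 1 ('c')
  [8] 4/12 → 0 ('')
  [9] 12/11 → 1 ('d')
  [10] 11/14 → 2 ('dd')
  [11] 14/15 → 1 ('d')
  [12] 15/17 → 0 ('')
  [13] 17/7 → 1 ('e')
  [14] 7/8 → 0 ('')
  [15] 8/5 → 2 ('fa')
  [16] 5/3 → 1 ('f')
  [17] 3/1 → 1 ('f')
  [18] 1/16 → 0 ('')
  [19] 16/2 → 1 ('g')

[0, 1, 1, 1, 0, 1, 0, 1, 0, 1, 2, 1, 0, 1, 0, 2, 1, 1, 0, 1]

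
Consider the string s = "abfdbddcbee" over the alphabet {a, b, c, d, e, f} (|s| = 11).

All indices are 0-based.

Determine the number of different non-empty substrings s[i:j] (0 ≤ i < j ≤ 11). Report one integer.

61

sorted suffixes:
  #0 SA[0]=0  'abfdbddcbee'
  #1 SA[1]=4  'bddcbee'
  #2 SA[2]=8  'bee'
  #3 SA[3]=1  'bfdbddcbee'
  #4 SA[4]=7  'cbee'
  #5 SA[5]=3  'dbddcbee'
  #6 SA[6]=6  'dcbee'
  #7 SA[7]=5  'ddcbee'
  #8 SA[8]=10  'e'
  #9 SA[9]=9  'ee'
  #10 SA[10]=2  'fdbddcbee'

SA = [0, 4, 8, 1, 7, 3, 6, 5, 10, 9, 2]
rank  pair      lcp
   1  s[0:],s[4:]  0  ''
   2  s[4:],s[8:]  1  'b'
   3  s[8:],s[1:]  1  'b'
   4  s[1:],s[7:]  0  ''
   5  s[7:],s[3:]  0  ''
   6  s[3:],s[6:]  1  'd'
   7  s[6:],s[5:]  1  'd'
   8  s[5:],s[10:]  0  ''
   9  s[10:],s[9:]  1  'e'
  10  s[9:],s[2:]  0  ''

n(n+1)/2 = 11·12/2 = 66
Σ LCP = 0 + 0 + 1 + 1 + 0 + 0 + 1 + 1 + 0 + 1 + 0 = 5
distinct = 66 − 5 = 61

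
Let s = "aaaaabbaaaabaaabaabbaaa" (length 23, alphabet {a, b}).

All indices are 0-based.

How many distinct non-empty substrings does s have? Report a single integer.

201

rank | idx | suffix
   0 |  22 | a
   1 |  21 | aa
   2 |  20 | aaa
   3 |   0 | aaaaabbaaaabaaabaabbaaa
   4 |   7 | aaaabaaabaabbaaa
   5 |   1 | aaaabbaaaabaaabaabbaaa
   6 |   8 | aaabaaabaabbaaa
   7 |  12 | aaabaabbaaa
   8 |   2 | aaabbaaaabaaabaabbaaa
   9 |   9 | aabaaabaabbaaa
  10 |  13 | aabaabbaaa
  11 |  16 | aabbaaa
  12 |   3 | aabbaaaabaaabaabbaaa
  13 |  10 | abaaabaabbaaa
  14 |  14 | abaabbaaa
  15 |  17 | abbaaa
  16 |   4 | abbaaaabaaabaabbaaa
  17 |  19 | baaa
  18 |   6 | baaaabaaabaabbaaa
  19 |  11 | baaabaabbaaa
  20 |  15 | baabbaaa
  21 |  18 | bbaaa
  22 |   5 | bbaaaabaaabaabbaaa

SA = [22, 21, 20, 0, 7, 1, 8, 12, 2, 9, 13, 16, 3, 10, 14, 17, 4, 19, 6, 11, 15, 18, 5]
[i] adj suffixes → lcp
  [1] 22/21 → 1 ('a')
  [2] 21/20 → 2 ('aa')
  [3] 20/0 → 3 ('aaa')
  [4] 0/7 → 4 ('aaaa')
  [5] 7/1 → 5 ('aaaab')
  [6] 1/8 → 3 ('aaa')
  [7] 8/12 → 6 ('aaabaa')
  [8] 12/2 → 4 ('aaab')
  [9] 2/9 → 2 ('aa')
  [10] 9/13 → 5 ('aabaa')
  [11] 13/16 → 3 ('aab')
  [12] 16/3 → 7 ('aabbaaa')
  [13] 3/10 → 1 ('a')
  [14] 10/14 → 4 ('abaa')
  [15] 14/17 → 2 ('ab')
  [16] 17/4 → 6 ('abbaaa')
  [17] 4/19 → 0 ('')
  [18] 19/6 → 4 ('baaa')
  [19] 6/11 → 4 ('baaa')
  [20] 11/15 → 3 ('baa')
  [21] 15/18 → 1 ('b')
  [22] 18/5 → 5 ('bbaaa')

n(n+1)/2 = 23·24/2 = 276
Σ LCP = 0 + 1 + 2 + 3 + 4 + 5 + 3 + 6 + 4 + 2 + 5 + 3 + 7 + 1 + 4 + 2 + 6 + 0 + 4 + 4 + 3 + 1 + 5 = 75
distinct = 276 − 75 = 201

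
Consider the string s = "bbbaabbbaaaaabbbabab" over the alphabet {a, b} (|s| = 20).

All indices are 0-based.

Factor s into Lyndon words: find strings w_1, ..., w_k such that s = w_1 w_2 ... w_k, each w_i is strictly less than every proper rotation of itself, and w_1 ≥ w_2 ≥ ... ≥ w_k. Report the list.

emit factor 1: 'b' (i=0, period=1)
emit factor 2: 'b' (i=1, period=1)
emit factor 3: 'b' (i=2, period=1)
emit factor 4: 'aabbb' (i=3, period=5)
emit factor 5: 'aaaaabbbabab' (i=8, period=12)

["b", "b", "b", "aabbb", "aaaaabbbabab"]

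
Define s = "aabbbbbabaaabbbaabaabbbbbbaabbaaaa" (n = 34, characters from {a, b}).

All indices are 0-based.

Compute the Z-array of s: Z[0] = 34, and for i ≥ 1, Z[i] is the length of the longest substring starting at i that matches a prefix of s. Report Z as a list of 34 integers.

[34, 1, 0, 0, 0, 0, 0, 1, 0, 2, 5, 1, 0, 0, 0, 3, 1, 0, 7, 1, 0, 0, 0, 0, 0, 0, 4, 1, 0, 0, 2, 2, 2, 1]

Z[0]=34
i=1: fresh scan; Z[1]=1 scan→box=[1,2)
i=2: fresh scan; Z[2]=0
i=3: fresh scan; Z[3]=0
i=4: fresh scan; Z[4]=0
i=5: fresh scan; Z[5]=0
i=6: fresh scan; Z[6]=0
i=7: fresh scan; Z[7]=1 scan→box=[7,8)
i=8: fresh scan; Z[8]=0
i=9: fresh scan; Z[9]=2 scan→box=[9,11)
i=10: min(r-i=1, Z[1]=1)=1; Z[10]=5 scan→box=[10,15)
i=11: min(r-i=4, Z[1]=1)=1; Z[11]=1
i=12: min(r-i=3, Z[2]=0)=0; Z[12]=0
i=13: min(r-i=2, Z[3]=0)=0; Z[13]=0
i=14: min(r-i=1, Z[4]=0)=0; Z[14]=0
i=15: fresh scan; Z[15]=3 scan→box=[15,18)
i=16: min(r-i=2, Z[1]=1)=1; Z[16]=1
i=17: min(r-i=1, Z[2]=0)=0; Z[17]=0
i=18: fresh scan; Z[18]=7 scan→box=[18,25)
i=19: min(r-i=6, Z[1]=1)=1; Z[19]=1
i=20: min(r-i=5, Z[2]=0)=0; Z[20]=0
i=21: min(r-i=4, Z[3]=0)=0; Z[21]=0
i=22: min(r-i=3, Z[4]=0)=0; Z[22]=0
i=23: min(r-i=2, Z[5]=0)=0; Z[23]=0
i=24: min(r-i=1, Z[6]=0)=0; Z[24]=0
i=25: fresh scan; Z[25]=0
i=26: fresh scan; Z[26]=4 scan→box=[26,30)
i=27: min(r-i=3, Z[1]=1)=1; Z[27]=1
i=28: min(r-i=2, Z[2]=0)=0; Z[28]=0
i=29: min(r-i=1, Z[3]=0)=0; Z[29]=0
i=30: fresh scan; Z[30]=2 scan→box=[30,32)
i=31: min(r-i=1, Z[1]=1)=1; Z[31]=2 scan→box=[31,33)
i=32: min(r-i=1, Z[1]=1)=1; Z[32]=2 scan→box=[32,34)
i=33: min(r-i=1, Z[1]=1)=1; Z[33]=1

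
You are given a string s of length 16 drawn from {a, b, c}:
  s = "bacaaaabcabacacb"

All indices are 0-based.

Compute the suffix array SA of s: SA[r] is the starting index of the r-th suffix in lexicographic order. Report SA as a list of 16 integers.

rank→(start, suffix):
  0 → (3, 'aaaabcabacacb')
  1 → (4, 'aaabcabacacb')
  2 → (5, 'aabcabacacb')
  3 → (9, 'abacacb')
  4 → (6, 'abcabacacb')
  5 → (1, 'acaaaabcabacacb')
  6 → (11, 'acacb')
  7 → (13, 'acb')
  8 → (15, 'b')
  9 → (0, 'bacaaaabcabacacb')
  10 → (10, 'bacacb')
  11 → (7, 'bcabacacb')
  12 → (2, 'caaaabcabacacb')
  13 → (8, 'cabacacb')
  14 → (12, 'cacb')
  15 → (14, 'cb')

[3, 4, 5, 9, 6, 1, 11, 13, 15, 0, 10, 7, 2, 8, 12, 14]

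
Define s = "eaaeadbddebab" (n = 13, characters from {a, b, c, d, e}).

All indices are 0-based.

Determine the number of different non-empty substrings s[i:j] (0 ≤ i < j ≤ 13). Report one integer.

81

rank→(start, suffix):
  0 → (1, 'aaeadbddebab')
  1 → (11, 'ab')
  2 → (4, 'adbddebab')
  3 → (2, 'aeadbddebab')
  4 → (12, 'b')
  5 → (10, 'bab')
  6 → (6, 'bddebab')
  7 → (5, 'dbddebab')
  8 → (7, 'ddebab')
  9 → (8, 'debab')
  10 → (0, 'eaaeadbddebab')
  11 → (3, 'eadbddebab')
  12 → (9, 'ebab')

SA = [1, 11, 4, 2, 12, 10, 6, 5, 7, 8, 0, 3, 9]
rank  pair      lcp
   1  s[1:],s[11:]  1  'a'
   2  s[11:],s[4:]  1  'a'
   3  s[4:],s[2:]  1  'a'
   4  s[2:],s[12:]  0  ''
   5  s[12:],s[10:]  1  'b'
   6  s[10:],s[6:]  1  'b'
   7  s[6:],s[5:]  0  ''
   8  s[5:],s[7:]  1  'd'
   9  s[7:],s[8:]  1  'd'
  10  s[8:],s[0:]  0  ''
  11  s[0:],s[3:]  2  'ea'
  12  s[3:],s[9:]  1  'e'

n(n+1)/2 = 13·14/2 = 91
Σ LCP = 0 + 1 + 1 + 1 + 0 + 1 + 1 + 0 + 1 + 1 + 0 + 2 + 1 = 10
distinct = 91 − 10 = 81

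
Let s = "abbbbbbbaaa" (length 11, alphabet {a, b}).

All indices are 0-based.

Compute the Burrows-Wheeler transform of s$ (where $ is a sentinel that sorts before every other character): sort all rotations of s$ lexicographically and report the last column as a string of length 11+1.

aaab$bbbbbba

rank  rotation      last
    0  $abbbbbbbaaa  a
    1  a$abbbbbbbaa  a
    2  aa$abbbbbbba  a
    3  aaa$abbbbbbb  b
    4  abbbbbbbaaa$  $
    5  baaa$abbbbbb  b
    6  bbaaa$abbbbb  b
    7  bbbaaa$abbbb  b
    8  bbbbaaa$abbb  b
    9  bbbbbaaa$abb  b
   10  bbbbbbaaa$ab  b
   11  bbbbbbbaaa$a  a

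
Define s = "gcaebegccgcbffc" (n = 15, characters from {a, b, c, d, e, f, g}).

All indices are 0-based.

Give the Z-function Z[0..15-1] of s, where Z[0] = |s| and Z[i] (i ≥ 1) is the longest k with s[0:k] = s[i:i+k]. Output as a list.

Z[0]=15
i=1: fresh scan; Z[1]=0
i=2: fresh scan; Z[2]=0
i=3: fresh scan; Z[3]=0
i=4: fresh scan; Z[4]=0
i=5: fresh scan; Z[5]=0
i=6: fresh scan; Z[6]=2 grow→box=[6,8)
i=7: min(r-i=1, Z[1]=0)=0; Z[7]=0
i=8: fresh scan; Z[8]=0
i=9: fresh scan; Z[9]=2 grow→box=[9,11)
i=10: min(r-i=1, Z[1]=0)=0; Z[10]=0
i=11: fresh scan; Z[11]=0
i=12: fresh scan; Z[12]=0
i=13: fresh scan; Z[13]=0
i=14: fresh scan; Z[14]=0

[15, 0, 0, 0, 0, 0, 2, 0, 0, 2, 0, 0, 0, 0, 0]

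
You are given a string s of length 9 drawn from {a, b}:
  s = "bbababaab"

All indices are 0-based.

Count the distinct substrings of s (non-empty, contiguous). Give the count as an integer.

31

sorted suffixes:
  #0 SA[0]=6  'aab'
  #1 SA[1]=7  'ab'
  #2 SA[2]=4  'abaab'
  #3 SA[3]=2  'ababaab'
  #4 SA[4]=8  'b'
  #5 SA[5]=5  'baab'
  #6 SA[6]=3  'babaab'
  #7 SA[7]=1  'bababaab'
  #8 SA[8]=0  'bbababaab'

SA = [6, 7, 4, 2, 8, 5, 3, 1, 0]
[i] adj suffixes → lcp
  [1] 6/7 → 1 ('a')
  [2] 7/4 → 2 ('ab')
  [3] 4/2 → 3 ('aba')
  [4] 2/8 → 0 ('')
  [5] 8/5 → 1 ('b')
  [6] 5/3 → 2 ('ba')
  [7] 3/1 → 4 ('baba')
  [8] 1/0 → 1 ('b')

n(n+1)/2 = 9·10/2 = 45
Σ LCP = 0 + 1 + 2 + 3 + 0 + 1 + 2 + 4 + 1 = 14
distinct = 45 − 14 = 31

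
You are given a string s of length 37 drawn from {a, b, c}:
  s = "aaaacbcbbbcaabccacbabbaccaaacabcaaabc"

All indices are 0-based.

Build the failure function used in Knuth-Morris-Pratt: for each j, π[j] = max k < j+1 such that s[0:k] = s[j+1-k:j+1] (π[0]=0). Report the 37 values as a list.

π[0] = 0
j=1 s[j]='a': π[1]=1 (border 'a')
j=2 s[j]='a': π[2]=2 (border 'aa')
j=3 s[j]='a': π[3]=3 (border 'aaa')
j=4 s[j]='c': k: 3→2→1→0; π[4]=0 (border '')
j=5 s[j]='b': π[5]=0 (border '')
j=6 s[j]='c': π[6]=0 (border '')
j=7 s[j]='b': π[7]=0 (border '')
j=8 s[j]='b': π[8]=0 (border '')
j=9 s[j]='b': π[9]=0 (border '')
j=10 s[j]='c': π[10]=0 (border '')
j=11 s[j]='a': π[11]=1 (border 'a')
j=12 s[j]='a': π[12]=2 (border 'aa')
j=13 s[j]='b': k: 2→1→0; π[13]=0 (border '')
j=14 s[j]='c': π[14]=0 (border '')
j=15 s[j]='c': π[15]=0 (border '')
j=16 s[j]='a': π[16]=1 (border 'a')
j=17 s[j]='c': k: 1→0; π[17]=0 (border '')
j=18 s[j]='b': π[18]=0 (border '')
j=19 s[j]='a': π[19]=1 (border 'a')
j=20 s[j]='b': k: 1→0; π[20]=0 (border '')
j=21 s[j]='b': π[21]=0 (border '')
j=22 s[j]='a': π[22]=1 (border 'a')
j=23 s[j]='c': k: 1→0; π[23]=0 (border '')
j=24 s[j]='c': π[24]=0 (border '')
j=25 s[j]='a': π[25]=1 (border 'a')
j=26 s[j]='a': π[26]=2 (border 'aa')
j=27 s[j]='a': π[27]=3 (border 'aaa')
j=28 s[j]='c': k: 3→2→1→0; π[28]=0 (border '')
j=29 s[j]='a': π[29]=1 (border 'a')
j=30 s[j]='b': k: 1→0; π[30]=0 (border '')
j=31 s[j]='c': π[31]=0 (border '')
j=32 s[j]='a': π[32]=1 (border 'a')
j=33 s[j]='a': π[33]=2 (border 'aa')
j=34 s[j]='a': π[34]=3 (border 'aaa')
j=35 s[j]='b': k: 3→2→1→0; π[35]=0 (border '')
j=36 s[j]='c': π[36]=0 (border '')

[0, 1, 2, 3, 0, 0, 0, 0, 0, 0, 0, 1, 2, 0, 0, 0, 1, 0, 0, 1, 0, 0, 1, 0, 0, 1, 2, 3, 0, 1, 0, 0, 1, 2, 3, 0, 0]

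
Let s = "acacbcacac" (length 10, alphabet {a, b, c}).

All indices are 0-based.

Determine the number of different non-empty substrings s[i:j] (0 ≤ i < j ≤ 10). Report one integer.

sorted suffixes:
  #0 SA[0]=8  'ac'
  #1 SA[1]=6  'acac'
  #2 SA[2]=0  'acacbcacac'
  #3 SA[3]=2  'acbcacac'
  #4 SA[4]=4  'bcacac'
  #5 SA[5]=9  'c'
  #6 SA[6]=7  'cac'
  #7 SA[7]=5  'cacac'
  #8 SA[8]=1  'cacbcacac'
  #9 SA[9]=3  'cbcacac'

SA = [8, 6, 0, 2, 4, 9, 7, 5, 1, 3]
rank  pair      lcp
   1  s[8:],s[6:]  2  'ac'
   2  s[6:],s[0:]  4  'acac'
   3  s[0:],s[2:]  2  'ac'
   4  s[2:],s[4:]  0  ''
   5  s[4:],s[9:]  0  ''
   6  s[9:],s[7:]  1  'c'
   7  s[7:],s[5:]  3  'cac'
   8  s[5:],s[1:]  3  'cac'
   9  s[1:],s[3:]  1  'c'

n(n+1)/2 = 10·11/2 = 55
Σ LCP = 0 + 2 + 4 + 2 + 0 + 0 + 1 + 3 + 3 + 1 = 16
distinct = 55 − 16 = 39

39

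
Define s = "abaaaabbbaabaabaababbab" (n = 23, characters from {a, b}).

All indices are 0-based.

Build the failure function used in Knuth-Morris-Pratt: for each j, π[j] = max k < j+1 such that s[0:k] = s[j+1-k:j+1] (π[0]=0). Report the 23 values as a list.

[0, 0, 1, 1, 1, 1, 2, 0, 0, 1, 1, 2, 3, 4, 2, 3, 4, 2, 3, 2, 0, 1, 2]

π[0] = 0
j=1 s[j]='b': π[1]=0 (border '')
j=2 s[j]='a': π[2]=1 (border 'a')
j=3 s[j]='a': k: 1→0; π[3]=1 (border 'a')
j=4 s[j]='a': k: 1→0; π[4]=1 (border 'a')
j=5 s[j]='a': k: 1→0; π[5]=1 (border 'a')
j=6 s[j]='b': π[6]=2 (border 'ab')
j=7 s[j]='b': k: 2→0; π[7]=0 (border '')
j=8 s[j]='b': π[8]=0 (border '')
j=9 s[j]='a': π[9]=1 (border 'a')
j=10 s[j]='a': k: 1→0; π[10]=1 (border 'a')
j=11 s[j]='b': π[11]=2 (border 'ab')
j=12 s[j]='a': π[12]=3 (border 'aba')
j=13 s[j]='a': π[13]=4 (border 'abaa')
j=14 s[j]='b': k: 4→1; π[14]=2 (border 'ab')
j=15 s[j]='a': π[15]=3 (border 'aba')
j=16 s[j]='a': π[16]=4 (border 'abaa')
j=17 s[j]='b': k: 4→1; π[17]=2 (border 'ab')
j=18 s[j]='a': π[18]=3 (border 'aba')
j=19 s[j]='b': k: 3→1; π[19]=2 (border 'ab')
j=20 s[j]='b': k: 2→0; π[20]=0 (border '')
j=21 s[j]='a': π[21]=1 (border 'a')
j=22 s[j]='b': π[22]=2 (border 'ab')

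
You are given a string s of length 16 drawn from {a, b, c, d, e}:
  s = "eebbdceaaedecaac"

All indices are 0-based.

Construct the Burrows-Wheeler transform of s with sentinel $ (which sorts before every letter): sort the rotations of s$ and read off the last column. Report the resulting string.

cceaaebaedbeceda$

rank  rotation           last
    0  $eebbdceaaedecaac  c
    1  aac$eebbdceaaedec  c
    2  aaedecaac$eebbdce  e
    3  ac$eebbdceaaedeca  a
    4  aedecaac$eebbdcea  a
    5  bbdceaaedecaac$ee  e
    6  bdceaaedecaac$eeb  b
    7  c$eebbdceaaedecaa  a
    8  caac$eebbdceaaede  e
    9  ceaaedecaac$eebbd  d
   10  dceaaedecaac$eebb  b
   11  decaac$eebbdceaae  e
   12  eaaedecaac$eebbdc  c
   13  ebbdceaaedecaac$e  e
   14  ecaac$eebbdceaaed  d
   15  edecaac$eebbdceaa  a
   16  eebbdceaaedecaac$  $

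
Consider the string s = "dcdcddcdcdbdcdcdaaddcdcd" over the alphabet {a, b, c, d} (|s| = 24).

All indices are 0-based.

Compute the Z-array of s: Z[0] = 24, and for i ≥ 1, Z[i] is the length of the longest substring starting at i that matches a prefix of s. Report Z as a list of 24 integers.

[24, 0, 3, 0, 1, 5, 0, 3, 0, 1, 0, 5, 0, 3, 0, 1, 0, 0, 1, 5, 0, 3, 0, 1]

Z[0]=24
i=1: i≥r, start 0; Z[1]=0
i=2: i≥r, start 0; Z[2]=3 scan→box=[2,5)
i=3: min(r-i=2, Z[1]=0)=0; Z[3]=0
i=4: min(r-i=1, Z[2]=3)=1; Z[4]=1
i=5: i≥r, start 0; Z[5]=5 scan→box=[5,10)
i=6: min(r-i=4, Z[1]=0)=0; Z[6]=0
i=7: min(r-i=3, Z[2]=3)=3; Z[7]=3
i=8: min(r-i=2, Z[3]=0)=0; Z[8]=0
i=9: min(r-i=1, Z[4]=1)=1; Z[9]=1
i=10: i≥r, start 0; Z[10]=0
i=11: i≥r, start 0; Z[11]=5 scan→box=[11,16)
i=12: min(r-i=4, Z[1]=0)=0; Z[12]=0
i=13: min(r-i=3, Z[2]=3)=3; Z[13]=3
i=14: min(r-i=2, Z[3]=0)=0; Z[14]=0
i=15: min(r-i=1, Z[4]=1)=1; Z[15]=1
i=16: i≥r, start 0; Z[16]=0
i=17: i≥r, start 0; Z[17]=0
i=18: i≥r, start 0; Z[18]=1 scan→box=[18,19)
i=19: i≥r, start 0; Z[19]=5 scan→box=[19,24)
i=20: min(r-i=4, Z[1]=0)=0; Z[20]=0
i=21: min(r-i=3, Z[2]=3)=3; Z[21]=3
i=22: min(r-i=2, Z[3]=0)=0; Z[22]=0
i=23: min(r-i=1, Z[4]=1)=1; Z[23]=1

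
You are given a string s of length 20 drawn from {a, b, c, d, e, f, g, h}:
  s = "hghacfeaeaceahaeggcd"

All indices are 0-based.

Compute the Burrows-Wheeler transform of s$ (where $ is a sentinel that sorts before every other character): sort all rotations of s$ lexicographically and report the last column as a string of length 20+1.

dehehegaacafcacgehga$

rank  rotation               last
    0  $hghacfeaeaceahaeggcd  d
    1  aceahaeggcd$hghacfeae  e
    2  acfeaeaceahaeggcd$hgh  h
    3  aeaceahaeggcd$hghacfe  e
    4  aeggcd$hghacfeaeaceah  h
    5  ahaeggcd$hghacfeaeace  e
    6  cd$hghacfeaeaceahaegg  g
    7  ceahaeggcd$hghacfeaea  a
    8  cfeaeaceahaeggcd$hgha  a
    9  d$hghacfeaeaceahaeggc  c
   10  eaceahaeggcd$hghacfea  a
   11  eaeaceahaeggcd$hghacf  f
   12  eahaeggcd$hghacfeaeac  c
   13  eggcd$hghacfeaeaceaha  a
   14  feaeaceahaeggcd$hghac  c
   15  gcd$hghacfeaeaceahaeg  g
   16  ggcd$hghacfeaeaceahae  e
   17  ghacfeaeaceahaeggcd$h  h
   18  hacfeaeaceahaeggcd$hg  g
   19  haeggcd$hghacfeaeacea  a
   20  hghacfeaeaceahaeggcd$  $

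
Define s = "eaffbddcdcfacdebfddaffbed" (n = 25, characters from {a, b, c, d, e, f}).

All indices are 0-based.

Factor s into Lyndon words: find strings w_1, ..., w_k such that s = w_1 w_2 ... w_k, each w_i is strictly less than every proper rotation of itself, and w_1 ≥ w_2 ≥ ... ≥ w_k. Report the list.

["e", "affbddcdcf", "acdebfddaffbed"]

emit factor 1: 'e' (i=0, period=1)
emit factor 2: 'affbddcdcf' (i=1, period=10)
emit factor 3: 'acdebfddaffbed' (i=11, period=14)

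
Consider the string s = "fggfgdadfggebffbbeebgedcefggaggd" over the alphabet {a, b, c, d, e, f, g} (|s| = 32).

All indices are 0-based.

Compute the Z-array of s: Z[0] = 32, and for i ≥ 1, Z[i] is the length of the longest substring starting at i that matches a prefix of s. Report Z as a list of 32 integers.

[32, 0, 0, 2, 0, 0, 0, 0, 3, 0, 0, 0, 0, 1, 1, 0, 0, 0, 0, 0, 0, 0, 0, 0, 0, 3, 0, 0, 0, 0, 0, 0]

Z[0]=32
i=1: fresh scan; Z[1]=0
i=2: fresh scan; Z[2]=0
i=3: fresh scan; Z[3]=2 extend→box=[3,5)
i=4: min(r-i=1, Z[1]=0)=0; Z[4]=0
i=5: fresh scan; Z[5]=0
i=6: fresh scan; Z[6]=0
i=7: fresh scan; Z[7]=0
i=8: fresh scan; Z[8]=3 extend→box=[8,11)
i=9: min(r-i=2, Z[1]=0)=0; Z[9]=0
i=10: min(r-i=1, Z[2]=0)=0; Z[10]=0
i=11: fresh scan; Z[11]=0
i=12: fresh scan; Z[12]=0
i=13: fresh scan; Z[13]=1 extend→box=[13,14)
i=14: fresh scan; Z[14]=1 extend→box=[14,15)
i=15: fresh scan; Z[15]=0
i=16: fresh scan; Z[16]=0
i=17: fresh scan; Z[17]=0
i=18: fresh scan; Z[18]=0
i=19: fresh scan; Z[19]=0
i=20: fresh scan; Z[20]=0
i=21: fresh scan; Z[21]=0
i=22: fresh scan; Z[22]=0
i=23: fresh scan; Z[23]=0
i=24: fresh scan; Z[24]=0
i=25: fresh scan; Z[25]=3 extend→box=[25,28)
i=26: min(r-i=2, Z[1]=0)=0; Z[26]=0
i=27: min(r-i=1, Z[2]=0)=0; Z[27]=0
i=28: fresh scan; Z[28]=0
i=29: fresh scan; Z[29]=0
i=30: fresh scan; Z[30]=0
i=31: fresh scan; Z[31]=0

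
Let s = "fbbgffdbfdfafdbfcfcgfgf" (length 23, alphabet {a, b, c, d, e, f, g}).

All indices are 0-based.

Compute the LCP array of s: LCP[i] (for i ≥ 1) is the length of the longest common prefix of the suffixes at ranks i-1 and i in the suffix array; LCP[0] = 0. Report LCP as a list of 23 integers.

rank→(start, suffix):
  0 → (11, 'afdbfcfcgfgf')
  1 → (1, 'bbgffdbfdfafdbfcfcgfgf')
  2 → (14, 'bfcfcgfgf')
  3 → (7, 'bfdfafdbfcfcgfgf')
  4 → (2, 'bgffdbfdfafdbfcfcgfgf')
  5 → (16, 'cfcgfgf')
  6 → (18, 'cgfgf')
  7 → (13, 'dbfcfcgfgf')
  8 → (6, 'dbfdfafdbfcfcgfgf')
  9 → (9, 'dfafdbfcfcgfgf')
  10 → (22, 'f')
  11 → (10, 'fafdbfcfcgfgf')
  12 → (0, 'fbbgffdbfdfafdbfcfcgfgf')
  13 → (15, 'fcfcgfgf')
  14 → (17, 'fcgfgf')
  15 → (12, 'fdbfcfcgfgf')
  16 → (5, 'fdbfdfafdbfcfcgfgf')
  17 → (8, 'fdfafdbfcfcgfgf')
  18 → (4, 'ffdbfdfafdbfcfcgfgf')
  19 → (20, 'fgf')
  20 → (21, 'gf')
  21 → (3, 'gffdbfdfafdbfcfcgfgf')
  22 → (19, 'gfgf')

SA = [11, 1, 14, 7, 2, 16, 18, 13, 6, 9, 22, 10, 0, 15, 17, 12, 5, 8, 4, 20, 21, 3, 19]
i: (SA[i-1],SA[i]) lcp shared
  1: (11,1) 0 ''
  2: (1,14) 1 'b'
  3: (14,7) 2 'bf'
  4: (7,2) 1 'b'
  5: (2,16) 0 ''
  6: (16,18) 1 'c'
  7: (18,13) 0 ''
  8: (13,6) 3 'dbf'
  9: (6,9) 1 'd'
  10: (9,22) 0 ''
  11: (22,10) 1 'f'
  12: (10,0) 1 'f'
  13: (0,15) 1 'f'
  14: (15,17) 2 'fc'
  15: (17,12) 1 'f'
  16: (12,5) 4 'fdbf'
  17: (5,8) 2 'fd'
  18: (8,4) 1 'f'
  19: (4,20) 1 'f'
  20: (20,21) 0 ''
  21: (21,3) 2 'gf'
  22: (3,19) 2 'gf'

[0, 0, 1, 2, 1, 0, 1, 0, 3, 1, 0, 1, 1, 1, 2, 1, 4, 2, 1, 1, 0, 2, 2]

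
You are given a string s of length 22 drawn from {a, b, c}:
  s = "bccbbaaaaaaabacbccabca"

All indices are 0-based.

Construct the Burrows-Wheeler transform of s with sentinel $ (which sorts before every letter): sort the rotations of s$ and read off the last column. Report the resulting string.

acbaaaaaacbbacac$bccabb

rank  rotation                 last
    0  $bccbbaaaaaaabacbccabca  a
    1  a$bccbbaaaaaaabacbccabc  c
    2  aaaaaaabacbccabca$bccbb  b
    3  aaaaaabacbccabca$bccbba  a
    4  aaaaabacbccabca$bccbbaa  a
    5  aaaabacbccabca$bccbbaaa  a
    6  aaabacbccabca$bccbbaaaa  a
    7  aabacbccabca$bccbbaaaaa  a
    8  abacbccabca$bccbbaaaaaa  a
    9  abca$bccbbaaaaaaabacbcc  c
   10  acbccabca$bccbbaaaaaaab  b
   11  baaaaaaabacbccabca$bccb  b
   12  bacbccabca$bccbbaaaaaaa  a
   13  bbaaaaaaabacbccabca$bcc  c
   14  bca$bccbbaaaaaaabacbcca  a
   15  bccabca$bccbbaaaaaaabac  c
   16  bccbbaaaaaaabacbccabca$  $
   17  ca$bccbbaaaaaaabacbccab  b
   18  cabca$bccbbaaaaaaabacbc  c
   19  cbbaaaaaaabacbccabca$bc  c
   20  cbccabca$bccbbaaaaaaaba  a
   21  ccabca$bccbbaaaaaaabacb  b
   22  ccbbaaaaaaabacbccabca$b  b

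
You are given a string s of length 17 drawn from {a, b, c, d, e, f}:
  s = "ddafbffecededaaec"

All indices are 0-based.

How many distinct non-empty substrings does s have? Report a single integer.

rank→(start, suffix):
  0 → (13, 'aaec')
  1 → (14, 'aec')
  2 → (2, 'afbffecededaaec')
  3 → (4, 'bffecededaaec')
  4 → (16, 'c')
  5 → (8, 'cededaaec')
  6 → (12, 'daaec')
  7 → (1, 'dafbffecededaaec')
  8 → (0, 'ddafbffecededaaec')
  9 → (10, 'dedaaec')
  10 → (15, 'ec')
  11 → (7, 'ecededaaec')
  12 → (11, 'edaaec')
  13 → (9, 'ededaaec')
  14 → (3, 'fbffecededaaec')
  15 → (6, 'fecededaaec')
  16 → (5, 'ffecededaaec')

SA = [13, 14, 2, 4, 16, 8, 12, 1, 0, 10, 15, 7, 11, 9, 3, 6, 5]
rank  pair      lcp
   1  s[13:],s[14:]  1  'a'
   2  s[14:],s[2:]  1  'a'
   3  s[2:],s[4:]  0  ''
   4  s[4:],s[16:]  0  ''
   5  s[16:],s[8:]  1  'c'
   6  s[8:],s[12:]  0  ''
   7  s[12:],s[1:]  2  'da'
   8  s[1:],s[0:]  1  'd'
   9  s[0:],s[10:]  1  'd'
  10  s[10:],s[15:]  0  ''
  11  s[15:],s[7:]  2  'ec'
  12  s[7:],s[11:]  1  'e'
  13  s[11:],s[9:]  2  'ed'
  14  s[9:],s[3:]  0  ''
  15  s[3:],s[6:]  1  'f'
  16  s[6:],s[5:]  1  'f'

n(n+1)/2 = 17·18/2 = 153
Σ LCP = 0 + 1 + 1 + 0 + 0 + 1 + 0 + 2 + 1 + 1 + 0 + 2 + 1 + 2 + 0 + 1 + 1 = 14
distinct = 153 − 14 = 139

139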